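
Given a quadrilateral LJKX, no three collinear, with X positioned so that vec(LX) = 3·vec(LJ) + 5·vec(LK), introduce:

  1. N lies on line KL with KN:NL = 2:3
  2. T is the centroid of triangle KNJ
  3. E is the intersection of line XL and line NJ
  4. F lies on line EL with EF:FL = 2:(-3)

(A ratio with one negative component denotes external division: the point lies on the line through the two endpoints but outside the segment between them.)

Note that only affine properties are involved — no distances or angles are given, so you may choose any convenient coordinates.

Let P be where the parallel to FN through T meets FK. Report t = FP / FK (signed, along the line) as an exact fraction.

t = -25/27

Assign L = (0, 0), J = (1, 0), K = (0, 1), X = (3, 5) — the answer is frame-independent, so this choice is without loss of generality.
1. N lies on line KL with KN:NL = 2:3 ⇒ N = (0, 3/5)
2. T is the centroid of triangle KNJ ⇒ T = (1/3, 8/15)
3. E is the intersection of line XL and line NJ ⇒ E = (9/34, 15/34)
4. F lies on line EL with EF:FL = 2:(-3) ⇒ F = (27/34, 45/34)
through T parallel to FN: direction (-27/34, -123/170); meets FK at P = (26/17, 745/459)
P = F + t·(K−F) with t = -25/27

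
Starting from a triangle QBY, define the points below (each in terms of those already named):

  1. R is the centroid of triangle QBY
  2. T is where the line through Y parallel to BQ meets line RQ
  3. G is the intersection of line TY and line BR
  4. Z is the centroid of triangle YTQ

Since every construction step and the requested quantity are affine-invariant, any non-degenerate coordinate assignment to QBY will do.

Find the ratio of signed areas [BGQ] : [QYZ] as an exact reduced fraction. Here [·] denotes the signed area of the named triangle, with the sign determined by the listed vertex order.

Work in coordinates with Q = (0, 0), B = (1, 0), Y = (0, 1).
1. R is the centroid of triangle QBY ⇒ R = (1/3, 1/3)
2. T is where the line through Y parallel to BQ meets line RQ ⇒ T = (1, 1)
3. G is the intersection of line TY and line BR ⇒ G = (-1, 1)
4. Z is the centroid of triangle YTQ ⇒ Z = (1/3, 2/3)
2·[BGQ] = 1, 2·[QYZ] = -1/3
[BGQ]:[QYZ] = 1:-1/3 = -3

[BGQ]:[QYZ] = -3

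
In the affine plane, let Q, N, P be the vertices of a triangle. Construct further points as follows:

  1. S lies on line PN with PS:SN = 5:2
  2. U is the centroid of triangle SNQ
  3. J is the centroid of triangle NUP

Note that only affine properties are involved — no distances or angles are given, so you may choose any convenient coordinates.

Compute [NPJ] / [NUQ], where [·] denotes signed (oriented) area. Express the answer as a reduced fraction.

[NPJ]:[NUQ] = 7/6

Assign Q = (0, 0), N = (1, 0), P = (0, 1) — the answer is frame-independent, so this choice is without loss of generality.
1. S lies on line PN with PS:SN = 5:2 ⇒ S = (5/7, 2/7)
2. U is the centroid of triangle SNQ ⇒ U = (4/7, 2/21)
3. J is the centroid of triangle NUP ⇒ J = (11/21, 23/63)
2·[NPJ] = 1/9, 2·[NUQ] = 2/21
[NPJ]:[NUQ] = 1/9:2/21 = 7/6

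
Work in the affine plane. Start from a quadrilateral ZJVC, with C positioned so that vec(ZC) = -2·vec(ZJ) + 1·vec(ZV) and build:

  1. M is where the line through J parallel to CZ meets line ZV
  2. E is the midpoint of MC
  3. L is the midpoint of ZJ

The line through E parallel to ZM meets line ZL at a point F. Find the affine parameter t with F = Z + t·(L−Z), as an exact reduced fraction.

t = -2

Choose coordinates Z = (0, 0), J = (1, 0), V = (0, 1), C = (-2, 1).
1. M is where the line through J parallel to CZ meets line ZV ⇒ M = (0, 1/2)
2. E is the midpoint of MC ⇒ E = (-1, 3/4)
3. L is the midpoint of ZJ ⇒ L = (1/2, 0)
through E parallel to ZM: direction (0, 1/2); meets ZL at F = (-1, 0)
F = Z + t·(L−Z) with t = -2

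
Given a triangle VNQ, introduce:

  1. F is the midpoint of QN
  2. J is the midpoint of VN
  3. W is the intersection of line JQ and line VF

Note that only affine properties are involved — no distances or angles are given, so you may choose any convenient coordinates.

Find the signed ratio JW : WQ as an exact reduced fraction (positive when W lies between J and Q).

JW:WQ = 1/2

Work in coordinates with V = (0, 0), N = (1, 0), Q = (0, 1).
1. F is the midpoint of QN ⇒ F = (1/2, 1/2)
2. J is the midpoint of VN ⇒ J = (1/2, 0)
3. W is the intersection of line JQ and line VF ⇒ W = (1/3, 1/3)
W = J + t·(Q−J) with t = 1/3, so JW:WQ = t:(1−t) = 1/3:2/3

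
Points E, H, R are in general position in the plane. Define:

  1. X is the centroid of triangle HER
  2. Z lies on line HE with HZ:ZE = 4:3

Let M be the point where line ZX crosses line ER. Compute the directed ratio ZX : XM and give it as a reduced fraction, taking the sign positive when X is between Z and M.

Work in coordinates with E = (0, 0), H = (1, 0), R = (0, 1).
1. X is the centroid of triangle HER ⇒ X = (1/3, 1/3)
2. Z lies on line HE with HZ:ZE = 4:3 ⇒ Z = (3/7, 0)
line ZX meets ER at M = (0, 3/2)
X = Z + t·(M−Z) with t = 2/9, so ZX:XM = 2/9:7/9

ZX:XM = 2/7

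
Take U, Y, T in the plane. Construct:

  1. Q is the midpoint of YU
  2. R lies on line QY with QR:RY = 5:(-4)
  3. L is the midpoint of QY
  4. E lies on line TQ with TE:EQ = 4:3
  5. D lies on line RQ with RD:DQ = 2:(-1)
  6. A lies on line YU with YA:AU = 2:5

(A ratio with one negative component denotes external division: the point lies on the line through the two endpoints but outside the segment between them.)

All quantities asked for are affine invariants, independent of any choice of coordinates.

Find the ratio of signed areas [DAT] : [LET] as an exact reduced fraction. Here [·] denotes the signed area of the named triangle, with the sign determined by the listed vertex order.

[DAT]:[LET] = -19

Choose coordinates U = (0, 0), Y = (1, 0), T = (0, 1).
1. Q is the midpoint of YU ⇒ Q = (1/2, 0)
2. R lies on line QY with QR:RY = 5:(-4) ⇒ R = (3, 0)
3. L is the midpoint of QY ⇒ L = (3/4, 0)
4. E lies on line TQ with TE:EQ = 4:3 ⇒ E = (2/7, 3/7)
5. D lies on line RQ with RD:DQ = 2:(-1) ⇒ D = (-2, 0)
6. A lies on line YU with YA:AU = 2:5 ⇒ A = (5/7, 0)
2·[DAT] = 19/7, 2·[LET] = -1/7
[DAT]:[LET] = 19/7:-1/7 = -19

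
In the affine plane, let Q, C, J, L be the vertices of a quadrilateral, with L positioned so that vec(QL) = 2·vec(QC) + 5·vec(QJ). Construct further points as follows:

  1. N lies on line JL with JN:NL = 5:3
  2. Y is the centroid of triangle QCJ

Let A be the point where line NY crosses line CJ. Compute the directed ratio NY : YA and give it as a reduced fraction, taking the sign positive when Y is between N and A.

Set Q = (0, 0), C = (1, 0), J = (0, 1), L = (2, 5); any affine frame gives the same invariant.
1. N lies on line JL with JN:NL = 5:3 ⇒ N = (5/4, 7/2)
2. Y is the centroid of triangle QCJ ⇒ Y = (1/3, 1/3)
line NY meets CJ at A = (20/49, 29/49)
Y = N + t·(A−N) with t = 49/45, so NY:YA = 49/45:-4/45

NY:YA = -49/4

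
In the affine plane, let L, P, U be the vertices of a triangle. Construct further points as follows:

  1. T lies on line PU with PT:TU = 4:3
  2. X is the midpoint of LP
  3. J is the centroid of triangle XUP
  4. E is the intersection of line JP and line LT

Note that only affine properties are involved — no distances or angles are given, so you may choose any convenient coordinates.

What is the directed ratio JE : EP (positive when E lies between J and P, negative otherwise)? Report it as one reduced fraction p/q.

Set L = (0, 0), P = (1, 0), U = (0, 1); any affine frame gives the same invariant.
1. T lies on line PU with PT:TU = 4:3 ⇒ T = (3/7, 4/7)
2. X is the midpoint of LP ⇒ X = (1/2, 0)
3. J is the centroid of triangle XUP ⇒ J = (1/2, 1/3)
4. E is the intersection of line JP and line LT ⇒ E = (1/3, 4/9)
E = J + t·(P−J) with t = -1/3, so JE:EP = t:(1−t) = -1/3:4/3

JE:EP = -1/4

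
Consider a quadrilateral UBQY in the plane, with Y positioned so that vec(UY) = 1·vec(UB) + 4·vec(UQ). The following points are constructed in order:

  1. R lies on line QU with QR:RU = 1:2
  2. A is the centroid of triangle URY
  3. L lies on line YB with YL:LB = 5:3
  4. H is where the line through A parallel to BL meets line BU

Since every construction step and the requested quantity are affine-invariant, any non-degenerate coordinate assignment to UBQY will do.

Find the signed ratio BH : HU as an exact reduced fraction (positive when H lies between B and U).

Choose coordinates U = (0, 0), B = (1, 0), Q = (0, 1), Y = (1, 4).
1. R lies on line QU with QR:RU = 1:2 ⇒ R = (0, 2/3)
2. A is the centroid of triangle URY ⇒ A = (1/3, 14/9)
3. L lies on line YB with YL:LB = 5:3 ⇒ L = (1, 3/2)
4. H is where the line through A parallel to BL meets line BU ⇒ H = (1/3, 0)
H = B + t·(U−B) with t = 2/3, so BH:HU = t:(1−t) = 2/3:1/3

BH:HU = 2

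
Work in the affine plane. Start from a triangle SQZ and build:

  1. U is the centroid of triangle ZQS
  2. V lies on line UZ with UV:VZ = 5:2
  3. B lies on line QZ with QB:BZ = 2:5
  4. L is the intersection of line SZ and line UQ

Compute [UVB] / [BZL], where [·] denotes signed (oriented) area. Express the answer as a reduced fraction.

Assign S = (0, 0), Q = (1, 0), Z = (0, 1) — the answer is frame-independent, so this choice is without loss of generality.
1. U is the centroid of triangle ZQS ⇒ U = (1/3, 1/3)
2. V lies on line UZ with UV:VZ = 5:2 ⇒ V = (2/21, 17/21)
3. B lies on line QZ with QB:BZ = 2:5 ⇒ B = (5/7, 2/7)
4. L is the intersection of line SZ and line UQ ⇒ L = (0, 1/2)
2·[UVB] = -25/147, 2·[BZL] = 5/14
[UVB]:[BZL] = -25/147:5/14 = -10/21

[UVB]:[BZL] = -10/21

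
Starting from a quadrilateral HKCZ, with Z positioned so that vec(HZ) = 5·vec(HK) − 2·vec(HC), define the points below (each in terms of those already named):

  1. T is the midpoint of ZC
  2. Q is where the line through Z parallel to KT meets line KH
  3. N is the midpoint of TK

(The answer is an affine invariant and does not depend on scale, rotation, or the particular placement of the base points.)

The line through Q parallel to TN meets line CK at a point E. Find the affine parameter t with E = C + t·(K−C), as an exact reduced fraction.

Work in coordinates with H = (0, 0), K = (1, 0), C = (0, 1), Z = (5, -2).
1. T is the midpoint of ZC ⇒ T = (5/2, -1/2)
2. Q is where the line through Z parallel to KT meets line KH ⇒ Q = (-1, 0)
3. N is the midpoint of TK ⇒ N = (7/4, -1/4)
through Q parallel to TN: direction (-3/4, 1/4); meets CK at E = (2, -1)
E = C + t·(K−C) with t = 2

t = 2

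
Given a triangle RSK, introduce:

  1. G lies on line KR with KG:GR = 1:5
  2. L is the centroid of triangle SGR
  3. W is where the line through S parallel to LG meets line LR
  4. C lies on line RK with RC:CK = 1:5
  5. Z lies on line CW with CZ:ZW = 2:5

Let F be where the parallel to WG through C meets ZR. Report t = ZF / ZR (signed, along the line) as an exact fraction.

Work in coordinates with R = (0, 0), S = (1, 0), K = (0, 1).
1. G lies on line KR with KG:GR = 1:5 ⇒ G = (0, 5/6)
2. L is the centroid of triangle SGR ⇒ L = (1/3, 5/18)
3. W is where the line through S parallel to LG meets line LR ⇒ W = (2/3, 5/9)
4. C lies on line RK with RC:CK = 1:5 ⇒ C = (0, 1/6)
5. Z lies on line CW with CZ:ZW = 2:5 ⇒ Z = (4/21, 5/18)
through C parallel to WG: direction (-2/3, 5/18); meets ZR at F = (4/45, 7/54)
F = Z + t·(R−Z) with t = 8/15

t = 8/15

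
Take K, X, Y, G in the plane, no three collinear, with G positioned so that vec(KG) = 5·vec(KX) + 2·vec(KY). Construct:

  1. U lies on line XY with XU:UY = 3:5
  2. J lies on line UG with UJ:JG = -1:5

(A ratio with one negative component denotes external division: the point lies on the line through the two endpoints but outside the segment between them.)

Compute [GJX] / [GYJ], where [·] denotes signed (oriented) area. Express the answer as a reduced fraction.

Assign K = (0, 0), X = (1, 0), Y = (0, 1), G = (5, 2) — the answer is frame-independent, so this choice is without loss of generality.
1. U lies on line XY with XU:UY = 3:5 ⇒ U = (5/8, 3/8)
2. J lies on line UG with UJ:JG = -1:5 ⇒ J = (-15/32, -1/32)
2·[GJX] = 45/16, 2·[GYJ] = 75/16
[GJX]:[GYJ] = 45/16:75/16 = 3/5

[GJX]:[GYJ] = 3/5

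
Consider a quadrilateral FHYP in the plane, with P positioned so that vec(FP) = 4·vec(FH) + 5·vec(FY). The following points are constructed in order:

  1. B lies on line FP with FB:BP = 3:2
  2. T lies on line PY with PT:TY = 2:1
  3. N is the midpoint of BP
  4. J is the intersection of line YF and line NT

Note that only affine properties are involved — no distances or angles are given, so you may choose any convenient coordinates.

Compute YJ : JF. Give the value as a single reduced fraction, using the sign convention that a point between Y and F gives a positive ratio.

YJ:JF = -1/8

Work in coordinates with F = (0, 0), H = (1, 0), Y = (0, 1), P = (4, 5).
1. B lies on line FP with FB:BP = 3:2 ⇒ B = (12/5, 3)
2. T lies on line PY with PT:TY = 2:1 ⇒ T = (4/3, 7/3)
3. N is the midpoint of BP ⇒ N = (16/5, 4)
4. J is the intersection of line YF and line NT ⇒ J = (0, 8/7)
J = Y + t·(F−Y) with t = -1/7, so YJ:JF = t:(1−t) = -1/7:8/7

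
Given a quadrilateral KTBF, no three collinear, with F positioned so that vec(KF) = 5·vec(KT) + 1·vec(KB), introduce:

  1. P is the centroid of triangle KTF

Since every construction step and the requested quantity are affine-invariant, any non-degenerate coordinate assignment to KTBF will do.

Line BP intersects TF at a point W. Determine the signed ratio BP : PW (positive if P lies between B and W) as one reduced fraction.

Choose coordinates K = (0, 0), T = (1, 0), B = (0, 1), F = (5, 1).
1. P is the centroid of triangle KTF ⇒ P = (2, 1/3)
line BP meets TF at W = (15/7, 2/7)
P = B + t·(W−B) with t = 14/15, so BP:PW = 14/15:1/15

BP:PW = 14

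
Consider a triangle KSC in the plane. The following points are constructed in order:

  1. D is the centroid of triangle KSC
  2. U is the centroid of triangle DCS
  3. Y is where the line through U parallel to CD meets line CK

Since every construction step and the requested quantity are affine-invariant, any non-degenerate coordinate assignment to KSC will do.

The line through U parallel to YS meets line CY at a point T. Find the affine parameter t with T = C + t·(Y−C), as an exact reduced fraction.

Choose coordinates K = (0, 0), S = (1, 0), C = (0, 1).
1. D is the centroid of triangle KSC ⇒ D = (1/3, 1/3)
2. U is the centroid of triangle DCS ⇒ U = (4/9, 4/9)
3. Y is where the line through U parallel to CD meets line CK ⇒ Y = (0, 4/3)
through U parallel to YS: direction (1, -4/3); meets CY at T = (0, 28/27)
T = C + t·(Y−C) with t = 1/9

t = 1/9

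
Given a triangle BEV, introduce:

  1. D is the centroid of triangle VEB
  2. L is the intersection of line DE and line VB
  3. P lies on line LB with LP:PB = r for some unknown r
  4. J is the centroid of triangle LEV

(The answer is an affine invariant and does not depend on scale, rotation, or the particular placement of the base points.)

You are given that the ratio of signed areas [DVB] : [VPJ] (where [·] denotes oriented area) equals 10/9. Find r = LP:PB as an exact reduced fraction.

r = 4

Assign B = (0, 0), E = (1, 0), V = (0, 1) — the answer is frame-independent, so this choice is without loss of generality.
1. D is the centroid of triangle VEB ⇒ D = (1/3, 1/3)
2. L is the intersection of line DE and line VB ⇒ L = (0, 1/2)
3. With LP:PB = r, write λ = r/(r+1) so P = L + λ·(B−L); P is affine-linear in λ
4. J is the centroid of triangle LEV ⇒ J = (1/3, 1/2)
Every point depending on P is an affine combination of P and λ-independent points, so each such coordinate is linear in λ; the λ² term in each signed area is a multiple of (B−L)×(B−L) = 0, so 2·[DVB] and 2·[VPJ] are each linear in λ. Evaluating at λ=0 and λ=1:
  2·[DVB] = 1/3,   2·[VPJ] = 1/6·λ + 1/6
So [DVB]:[VPJ] = (1/3) / (1/6·λ + 1/6). Setting this equal to 10/9:
  1/3 = 10/9·(1/6·λ + 1/6)  ⇒  λ = 4/5
Then r = λ/(1−λ) = (4/5)/(1/5) = 4. Check: with r = 4, P = (0, 1/10) and [DVB]:[VPJ] = 10/9 as required.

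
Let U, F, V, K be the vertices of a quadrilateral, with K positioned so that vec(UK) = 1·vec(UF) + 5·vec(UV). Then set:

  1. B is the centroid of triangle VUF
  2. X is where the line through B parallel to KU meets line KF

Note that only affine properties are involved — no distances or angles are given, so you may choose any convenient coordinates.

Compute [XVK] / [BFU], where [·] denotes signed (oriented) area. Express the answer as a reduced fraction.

[XVK]:[BFU] = 4

Assign U = (0, 0), F = (1, 0), V = (0, 1), K = (1, 5) — the answer is frame-independent, so this choice is without loss of generality.
1. B is the centroid of triangle VUF ⇒ B = (1/3, 1/3)
2. X is where the line through B parallel to KU meets line KF ⇒ X = (1, 11/3)
2·[XVK] = -4/3, 2·[BFU] = -1/3
[XVK]:[BFU] = -4/3:-1/3 = 4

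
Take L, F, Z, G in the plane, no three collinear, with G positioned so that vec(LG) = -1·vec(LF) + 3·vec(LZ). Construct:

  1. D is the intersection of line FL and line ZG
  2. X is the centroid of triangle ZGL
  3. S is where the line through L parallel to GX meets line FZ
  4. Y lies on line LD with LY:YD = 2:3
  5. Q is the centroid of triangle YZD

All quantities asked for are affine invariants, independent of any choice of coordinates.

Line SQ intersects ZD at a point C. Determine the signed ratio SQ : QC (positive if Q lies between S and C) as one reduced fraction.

Choose coordinates L = (0, 0), F = (1, 0), Z = (0, 1), G = (-1, 3).
1. D is the intersection of line FL and line ZG ⇒ D = (1/2, 0)
2. X is the centroid of triangle ZGL ⇒ X = (-1/3, 4/3)
3. S is where the line through L parallel to GX meets line FZ ⇒ S = (-2/3, 5/3)
4. Y lies on line LD with LY:YD = 2:3 ⇒ Y = (1/5, 0)
5. Q is the centroid of triangle YZD ⇒ Q = (7/30, 1/3)
line SQ meets ZD at C = (13/21, -5/21)
Q = S + t·(C−S) with t = 7/10, so SQ:QC = 7/10:3/10

SQ:QC = 7/3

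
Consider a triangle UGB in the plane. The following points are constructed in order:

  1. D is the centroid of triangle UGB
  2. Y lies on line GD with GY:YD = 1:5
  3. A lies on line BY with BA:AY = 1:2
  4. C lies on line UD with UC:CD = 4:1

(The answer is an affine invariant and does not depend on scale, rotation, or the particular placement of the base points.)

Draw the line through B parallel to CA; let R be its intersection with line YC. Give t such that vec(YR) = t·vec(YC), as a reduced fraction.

t = 3/2

Assign U = (0, 0), G = (1, 0), B = (0, 1) — the answer is frame-independent, so this choice is without loss of generality.
1. D is the centroid of triangle UGB ⇒ D = (1/3, 1/3)
2. Y lies on line GD with GY:YD = 1:5 ⇒ Y = (8/9, 1/18)
3. A lies on line BY with BA:AY = 1:2 ⇒ A = (8/27, 37/54)
4. C lies on line UD with UC:CD = 4:1 ⇒ C = (4/15, 4/15)
through B parallel to CA: direction (4/135, 113/270); meets YC at R = (-2/45, 67/180)
R = Y + t·(C−Y) with t = 3/2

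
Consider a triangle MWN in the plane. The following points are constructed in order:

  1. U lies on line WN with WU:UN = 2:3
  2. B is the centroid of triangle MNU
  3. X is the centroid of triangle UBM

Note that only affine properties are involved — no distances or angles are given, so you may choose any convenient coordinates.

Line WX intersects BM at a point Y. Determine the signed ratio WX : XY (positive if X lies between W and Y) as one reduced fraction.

WX:XY = 6

Work in coordinates with M = (0, 0), W = (1, 0), N = (0, 1).
1. U lies on line WN with WU:UN = 2:3 ⇒ U = (3/5, 2/5)
2. B is the centroid of triangle MNU ⇒ B = (1/5, 7/15)
3. X is the centroid of triangle UBM ⇒ X = (4/15, 13/45)
line WX meets BM at Y = (13/90, 91/270)
X = W + t·(Y−W) with t = 6/7, so WX:XY = 6/7:1/7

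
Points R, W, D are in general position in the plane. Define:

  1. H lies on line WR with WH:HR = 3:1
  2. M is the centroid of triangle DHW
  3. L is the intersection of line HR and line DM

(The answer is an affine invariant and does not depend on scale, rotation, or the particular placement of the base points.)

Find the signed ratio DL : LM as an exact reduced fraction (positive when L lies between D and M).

DL:LM = -3

Assign R = (0, 0), W = (1, 0), D = (0, 1) — the answer is frame-independent, so this choice is without loss of generality.
1. H lies on line WR with WH:HR = 3:1 ⇒ H = (1/4, 0)
2. M is the centroid of triangle DHW ⇒ M = (5/12, 1/3)
3. L is the intersection of line HR and line DM ⇒ L = (5/8, 0)
L = D + t·(M−D) with t = 3/2, so DL:LM = t:(1−t) = 3/2:-1/2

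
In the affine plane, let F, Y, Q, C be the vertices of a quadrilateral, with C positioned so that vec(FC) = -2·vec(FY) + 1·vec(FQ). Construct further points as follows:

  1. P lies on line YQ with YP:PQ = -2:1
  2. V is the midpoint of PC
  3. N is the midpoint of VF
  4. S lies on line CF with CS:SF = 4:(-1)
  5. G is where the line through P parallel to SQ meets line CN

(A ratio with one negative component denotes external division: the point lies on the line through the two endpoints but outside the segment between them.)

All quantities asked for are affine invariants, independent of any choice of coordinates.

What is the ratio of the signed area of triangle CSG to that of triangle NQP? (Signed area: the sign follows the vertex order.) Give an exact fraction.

[CSG]:[NQP] = 4/3

Choose coordinates F = (0, 0), Y = (1, 0), Q = (0, 1), C = (-2, 1).
1. P lies on line YQ with YP:PQ = -2:1 ⇒ P = (-1, 2)
2. V is the midpoint of PC ⇒ V = (-3/2, 3/2)
3. N is the midpoint of VF ⇒ N = (-3/4, 3/4)
4. S lies on line CF with CS:SF = 4:(-1) ⇒ S = (2/3, -1/3)
5. G is where the line through P parallel to SQ meets line CN ⇒ G = (-1/3, 2/3)
2·[CSG] = 4/3, 2·[NQP] = 1
[CSG]:[NQP] = 4/3:1 = 4/3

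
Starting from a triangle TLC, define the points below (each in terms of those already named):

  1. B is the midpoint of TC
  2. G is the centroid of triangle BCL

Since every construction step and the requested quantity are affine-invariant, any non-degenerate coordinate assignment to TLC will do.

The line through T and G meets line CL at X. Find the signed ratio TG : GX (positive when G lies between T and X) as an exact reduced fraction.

TG:GX = 5

Set T = (0, 0), L = (1, 0), C = (0, 1); any affine frame gives the same invariant.
1. B is the midpoint of TC ⇒ B = (0, 1/2)
2. G is the centroid of triangle BCL ⇒ G = (1/3, 1/2)
line TG meets CL at X = (2/5, 3/5)
G = T + t·(X−T) with t = 5/6, so TG:GX = 5/6:1/6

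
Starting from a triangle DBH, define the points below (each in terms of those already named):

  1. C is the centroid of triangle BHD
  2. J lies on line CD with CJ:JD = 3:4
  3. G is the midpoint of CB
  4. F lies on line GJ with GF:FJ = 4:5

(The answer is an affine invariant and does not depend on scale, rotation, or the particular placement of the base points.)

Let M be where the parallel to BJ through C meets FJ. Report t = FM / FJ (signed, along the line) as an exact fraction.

Work in coordinates with D = (0, 0), B = (1, 0), H = (0, 1).
1. C is the centroid of triangle BHD ⇒ C = (1/3, 1/3)
2. J lies on line CD with CJ:JD = 3:4 ⇒ J = (4/21, 4/21)
3. G is the midpoint of CB ⇒ G = (2/3, 1/6)
4. F lies on line GJ with GF:FJ = 4:5 ⇒ F = (86/189, 67/378)
through C parallel to BJ: direction (-17/21, 4/21); meets FJ at M = (8/7, 1/7)
M = F + t·(J−F) with t = -13/5

t = -13/5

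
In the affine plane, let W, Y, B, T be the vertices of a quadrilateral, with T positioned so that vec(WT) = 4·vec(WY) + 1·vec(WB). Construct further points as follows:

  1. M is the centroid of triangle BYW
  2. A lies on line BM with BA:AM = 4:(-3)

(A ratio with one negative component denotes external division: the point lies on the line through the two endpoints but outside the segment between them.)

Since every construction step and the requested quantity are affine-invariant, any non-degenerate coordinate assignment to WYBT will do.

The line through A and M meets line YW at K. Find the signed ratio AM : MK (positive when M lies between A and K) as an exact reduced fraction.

Set W = (0, 0), Y = (1, 0), B = (0, 1), T = (4, 1); any affine frame gives the same invariant.
1. M is the centroid of triangle BYW ⇒ M = (1/3, 1/3)
2. A lies on line BM with BA:AM = 4:(-3) ⇒ A = (4/3, -5/3)
line AM meets YW at K = (1/2, 0)
M = A + t·(K−A) with t = 6/5, so AM:MK = 6/5:-1/5

AM:MK = -6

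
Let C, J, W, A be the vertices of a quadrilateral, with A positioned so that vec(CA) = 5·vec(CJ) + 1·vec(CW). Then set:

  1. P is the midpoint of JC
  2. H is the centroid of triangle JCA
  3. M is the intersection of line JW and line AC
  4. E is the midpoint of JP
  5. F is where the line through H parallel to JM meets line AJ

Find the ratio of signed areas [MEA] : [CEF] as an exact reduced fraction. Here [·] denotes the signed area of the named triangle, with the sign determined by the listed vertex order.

[MEA]:[CEF] = 25/8

Assign C = (0, 0), J = (1, 0), W = (0, 1), A = (5, 1) — the answer is frame-independent, so this choice is without loss of generality.
1. P is the midpoint of JC ⇒ P = (1/2, 0)
2. H is the centroid of triangle JCA ⇒ H = (2, 1/3)
3. M is the intersection of line JW and line AC ⇒ M = (5/6, 1/6)
4. E is the midpoint of JP ⇒ E = (3/4, 0)
5. F is where the line through H parallel to JM meets line AJ ⇒ F = (31/15, 4/15)
2·[MEA] = 5/8, 2·[CEF] = 1/5
[MEA]:[CEF] = 5/8:1/5 = 25/8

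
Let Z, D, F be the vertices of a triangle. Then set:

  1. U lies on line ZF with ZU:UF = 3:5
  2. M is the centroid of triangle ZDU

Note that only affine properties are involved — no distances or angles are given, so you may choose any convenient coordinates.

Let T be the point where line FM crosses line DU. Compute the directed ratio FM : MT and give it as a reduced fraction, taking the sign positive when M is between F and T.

Work in coordinates with Z = (0, 0), D = (1, 0), F = (0, 1).
1. U lies on line ZF with ZU:UF = 3:5 ⇒ U = (0, 3/8)
2. M is the centroid of triangle ZDU ⇒ M = (1/3, 1/8)
line FM meets DU at T = (5/18, 13/48)
M = F + t·(T−F) with t = 6/5, so FM:MT = 6/5:-1/5

FM:MT = -6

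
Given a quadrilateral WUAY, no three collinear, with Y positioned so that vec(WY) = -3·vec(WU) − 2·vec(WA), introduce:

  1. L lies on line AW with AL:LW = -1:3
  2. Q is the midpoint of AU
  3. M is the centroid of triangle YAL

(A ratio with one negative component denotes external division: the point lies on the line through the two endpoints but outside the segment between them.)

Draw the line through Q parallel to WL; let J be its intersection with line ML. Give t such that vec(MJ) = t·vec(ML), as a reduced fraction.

Assign W = (0, 0), U = (1, 0), A = (0, 1), Y = (-3, -2) — the answer is frame-independent, so this choice is without loss of generality.
1. L lies on line AW with AL:LW = -1:3 ⇒ L = (0, 3/2)
2. Q is the midpoint of AU ⇒ Q = (1/2, 1/2)
3. M is the centroid of triangle YAL ⇒ M = (-1, 1/6)
through Q parallel to WL: direction (0, 3/2); meets ML at J = (1/2, 13/6)
J = M + t·(L−M) with t = 3/2

t = 3/2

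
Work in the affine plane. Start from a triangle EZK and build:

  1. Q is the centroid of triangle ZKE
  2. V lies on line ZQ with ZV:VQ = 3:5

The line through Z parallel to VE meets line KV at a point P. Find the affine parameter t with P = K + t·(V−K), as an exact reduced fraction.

t = 7/6

Choose coordinates E = (0, 0), Z = (1, 0), K = (0, 1).
1. Q is the centroid of triangle ZKE ⇒ Q = (1/3, 1/3)
2. V lies on line ZQ with ZV:VQ = 3:5 ⇒ V = (3/4, 1/8)
through Z parallel to VE: direction (-3/4, -1/8); meets KV at P = (7/8, -1/48)
P = K + t·(V−K) with t = 7/6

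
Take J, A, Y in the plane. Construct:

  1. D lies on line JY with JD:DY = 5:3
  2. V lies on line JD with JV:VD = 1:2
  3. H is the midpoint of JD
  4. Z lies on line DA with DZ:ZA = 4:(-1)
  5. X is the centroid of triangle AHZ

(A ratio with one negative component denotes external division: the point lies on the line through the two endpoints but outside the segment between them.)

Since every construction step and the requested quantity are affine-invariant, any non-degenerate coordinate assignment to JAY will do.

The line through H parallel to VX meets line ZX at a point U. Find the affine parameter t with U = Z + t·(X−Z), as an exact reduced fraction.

t = 15/8

Assign J = (0, 0), A = (1, 0), Y = (0, 1) — the answer is frame-independent, so this choice is without loss of generality.
1. D lies on line JY with JD:DY = 5:3 ⇒ D = (0, 5/8)
2. V lies on line JD with JV:VD = 1:2 ⇒ V = (0, 5/24)
3. H is the midpoint of JD ⇒ H = (0, 5/16)
4. Z lies on line DA with DZ:ZA = 4:(-1) ⇒ Z = (4/3, -5/24)
5. X is the centroid of triangle AHZ ⇒ X = (7/9, 5/144)
through H parallel to VX: direction (7/9, -25/144); meets ZX at U = (7/24, 95/384)
U = Z + t·(X−Z) with t = 15/8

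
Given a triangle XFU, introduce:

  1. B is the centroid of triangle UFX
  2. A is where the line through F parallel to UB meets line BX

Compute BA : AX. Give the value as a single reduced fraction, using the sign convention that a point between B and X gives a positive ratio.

Set X = (0, 0), F = (1, 0), U = (0, 1); any affine frame gives the same invariant.
1. B is the centroid of triangle UFX ⇒ B = (1/3, 1/3)
2. A is where the line through F parallel to UB meets line BX ⇒ A = (2/3, 2/3)
A = B + t·(X−B) with t = -1, so BA:AX = t:(1−t) = -1:2

BA:AX = -1/2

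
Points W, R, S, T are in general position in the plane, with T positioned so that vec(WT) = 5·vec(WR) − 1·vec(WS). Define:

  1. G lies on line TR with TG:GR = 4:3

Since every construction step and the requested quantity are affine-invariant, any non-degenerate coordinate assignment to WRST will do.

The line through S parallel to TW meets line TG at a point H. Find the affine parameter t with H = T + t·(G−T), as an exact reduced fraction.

Set W = (0, 0), R = (1, 0), S = (0, 1), T = (5, -1); any affine frame gives the same invariant.
1. G lies on line TR with TG:GR = 4:3 ⇒ G = (19/7, -3/7)
through S parallel to TW: direction (-5, 1); meets TG at H = (-15, 4)
H = T + t·(G−T) with t = 35/4

t = 35/4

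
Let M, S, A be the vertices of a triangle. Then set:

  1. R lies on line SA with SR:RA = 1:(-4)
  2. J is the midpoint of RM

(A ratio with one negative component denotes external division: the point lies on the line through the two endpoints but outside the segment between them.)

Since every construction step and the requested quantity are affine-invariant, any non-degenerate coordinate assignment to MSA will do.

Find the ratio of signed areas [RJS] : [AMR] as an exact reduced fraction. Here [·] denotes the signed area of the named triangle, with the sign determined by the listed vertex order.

[RJS]:[AMR] = -1/8

Choose coordinates M = (0, 0), S = (1, 0), A = (0, 1).
1. R lies on line SA with SR:RA = 1:(-4) ⇒ R = (4/3, -1/3)
2. J is the midpoint of RM ⇒ J = (2/3, -1/6)
2·[RJS] = -1/6, 2·[AMR] = 4/3
[RJS]:[AMR] = -1/6:4/3 = -1/8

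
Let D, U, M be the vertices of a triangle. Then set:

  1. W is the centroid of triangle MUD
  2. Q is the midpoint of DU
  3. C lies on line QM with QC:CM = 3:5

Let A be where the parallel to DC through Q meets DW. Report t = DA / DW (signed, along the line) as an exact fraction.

t = 9

Assign D = (0, 0), U = (1, 0), M = (0, 1) — the answer is frame-independent, so this choice is without loss of generality.
1. W is the centroid of triangle MUD ⇒ W = (1/3, 1/3)
2. Q is the midpoint of DU ⇒ Q = (1/2, 0)
3. C lies on line QM with QC:CM = 3:5 ⇒ C = (5/16, 3/8)
through Q parallel to DC: direction (5/16, 3/8); meets DW at A = (3, 3)
A = D + t·(W−D) with t = 9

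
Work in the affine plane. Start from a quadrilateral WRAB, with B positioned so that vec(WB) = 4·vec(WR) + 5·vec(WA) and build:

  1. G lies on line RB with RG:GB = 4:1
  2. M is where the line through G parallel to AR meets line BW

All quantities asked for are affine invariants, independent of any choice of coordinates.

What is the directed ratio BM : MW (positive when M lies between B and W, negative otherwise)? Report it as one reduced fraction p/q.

BM:MW = 8/37

Assign W = (0, 0), R = (1, 0), A = (0, 1), B = (4, 5) — the answer is frame-independent, so this choice is without loss of generality.
1. G lies on line RB with RG:GB = 4:1 ⇒ G = (17/5, 4)
2. M is where the line through G parallel to AR meets line BW ⇒ M = (148/45, 37/9)
M = B + t·(W−B) with t = 8/45, so BM:MW = t:(1−t) = 8/45:37/45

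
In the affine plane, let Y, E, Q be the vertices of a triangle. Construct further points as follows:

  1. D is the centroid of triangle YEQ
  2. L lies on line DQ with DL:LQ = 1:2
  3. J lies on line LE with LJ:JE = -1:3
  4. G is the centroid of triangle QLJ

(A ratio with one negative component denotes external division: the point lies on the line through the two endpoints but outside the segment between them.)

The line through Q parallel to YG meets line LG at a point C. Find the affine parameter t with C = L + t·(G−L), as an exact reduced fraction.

Choose coordinates Y = (0, 0), E = (1, 0), Q = (0, 1).
1. D is the centroid of triangle YEQ ⇒ D = (1/3, 1/3)
2. L lies on line DQ with DL:LQ = 1:2 ⇒ L = (2/9, 5/9)
3. J lies on line LE with LJ:JE = -1:3 ⇒ J = (-1/6, 5/6)
4. G is the centroid of triangle QLJ ⇒ G = (1/54, 43/54)
through Q parallel to YG: direction (1/54, 43/54); meets LG at C = (-1/243, 200/243)
C = L + t·(G−L) with t = 10/9

t = 10/9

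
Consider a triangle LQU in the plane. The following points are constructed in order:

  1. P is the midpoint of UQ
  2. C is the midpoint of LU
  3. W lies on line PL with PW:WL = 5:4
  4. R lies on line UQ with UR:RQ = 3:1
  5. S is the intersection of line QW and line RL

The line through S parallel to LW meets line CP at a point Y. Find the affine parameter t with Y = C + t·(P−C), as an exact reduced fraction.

t = 21/13

Assign L = (0, 0), Q = (1, 0), U = (0, 1) — the answer is frame-independent, so this choice is without loss of generality.
1. P is the midpoint of UQ ⇒ P = (1/2, 1/2)
2. C is the midpoint of LU ⇒ C = (0, 1/2)
3. W lies on line PL with PW:WL = 5:4 ⇒ W = (2/9, 2/9)
4. R lies on line UQ with UR:RQ = 3:1 ⇒ R = (3/4, 1/4)
5. S is the intersection of line QW and line RL ⇒ S = (6/13, 2/13)
through S parallel to LW: direction (2/9, 2/9); meets CP at Y = (21/26, 1/2)
Y = C + t·(P−C) with t = 21/13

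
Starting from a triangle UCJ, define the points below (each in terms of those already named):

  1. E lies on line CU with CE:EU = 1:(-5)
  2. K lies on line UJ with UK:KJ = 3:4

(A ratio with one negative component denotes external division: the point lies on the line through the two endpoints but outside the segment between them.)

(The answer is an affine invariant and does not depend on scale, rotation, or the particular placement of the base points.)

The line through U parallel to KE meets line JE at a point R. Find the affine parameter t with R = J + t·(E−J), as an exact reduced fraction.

t = 7/4

Work in coordinates with U = (0, 0), C = (1, 0), J = (0, 1).
1. E lies on line CU with CE:EU = 1:(-5) ⇒ E = (5/4, 0)
2. K lies on line UJ with UK:KJ = 3:4 ⇒ K = (0, 3/7)
through U parallel to KE: direction (5/4, -3/7); meets JE at R = (35/16, -3/4)
R = J + t·(E−J) with t = 7/4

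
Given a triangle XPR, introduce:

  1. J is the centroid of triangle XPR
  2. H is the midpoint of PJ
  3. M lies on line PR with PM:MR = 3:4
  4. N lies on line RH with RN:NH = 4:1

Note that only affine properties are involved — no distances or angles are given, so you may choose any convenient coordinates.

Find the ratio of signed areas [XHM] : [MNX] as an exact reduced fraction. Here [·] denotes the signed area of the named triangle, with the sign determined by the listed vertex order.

Set X = (0, 0), P = (1, 0), R = (0, 1); any affine frame gives the same invariant.
1. J is the centroid of triangle XPR ⇒ J = (1/3, 1/3)
2. H is the midpoint of PJ ⇒ H = (2/3, 1/6)
3. M lies on line PR with PM:MR = 3:4 ⇒ M = (4/7, 3/7)
4. N lies on line RH with RN:NH = 4:1 ⇒ N = (8/15, 1/3)
2·[XHM] = 4/21, 2·[MNX] = -4/105
[XHM]:[MNX] = 4/21:-4/105 = -5

[XHM]:[MNX] = -5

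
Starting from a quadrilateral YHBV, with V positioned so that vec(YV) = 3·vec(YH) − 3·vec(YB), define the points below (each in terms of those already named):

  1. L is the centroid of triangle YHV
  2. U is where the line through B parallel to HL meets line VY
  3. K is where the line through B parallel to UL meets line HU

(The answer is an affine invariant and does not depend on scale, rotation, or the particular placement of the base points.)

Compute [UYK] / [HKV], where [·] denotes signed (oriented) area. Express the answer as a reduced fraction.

Work in coordinates with Y = (0, 0), H = (1, 0), B = (0, 1), V = (3, -3).
1. L is the centroid of triangle YHV ⇒ L = (4/3, -1)
2. U is where the line through B parallel to HL meets line VY ⇒ U = (1/2, -1/2)
3. K is where the line through B parallel to UL meets line HU ⇒ K = (5/4, 1/4)
2·[UYK] = -3/4, 2·[HKV] = -5/4
[UYK]:[HKV] = -3/4:-5/4 = 3/5

[UYK]:[HKV] = 3/5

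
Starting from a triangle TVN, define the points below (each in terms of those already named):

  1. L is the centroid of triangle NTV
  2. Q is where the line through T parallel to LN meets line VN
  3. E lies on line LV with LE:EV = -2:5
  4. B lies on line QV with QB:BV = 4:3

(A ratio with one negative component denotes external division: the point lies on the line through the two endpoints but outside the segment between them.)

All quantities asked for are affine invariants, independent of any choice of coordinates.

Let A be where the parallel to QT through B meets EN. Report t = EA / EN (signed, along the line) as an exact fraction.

Choose coordinates T = (0, 0), V = (1, 0), N = (0, 1).
1. L is the centroid of triangle NTV ⇒ L = (1/3, 1/3)
2. Q is where the line through T parallel to LN meets line VN ⇒ Q = (-1, 2)
3. E lies on line LV with LE:EV = -2:5 ⇒ E = (-1/9, 5/9)
4. B lies on line QV with QB:BV = 4:3 ⇒ B = (1/7, 6/7)
through B parallel to QT: direction (1, -2); meets EN at A = (1/42, 23/21)
A = E + t·(N−E) with t = 17/14

t = 17/14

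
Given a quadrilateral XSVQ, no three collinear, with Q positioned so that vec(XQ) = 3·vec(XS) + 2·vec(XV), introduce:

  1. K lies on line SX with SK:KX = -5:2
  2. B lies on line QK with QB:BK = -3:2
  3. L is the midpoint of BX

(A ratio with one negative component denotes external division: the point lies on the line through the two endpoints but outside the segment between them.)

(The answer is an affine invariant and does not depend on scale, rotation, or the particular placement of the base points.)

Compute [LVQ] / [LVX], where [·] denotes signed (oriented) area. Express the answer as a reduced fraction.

Choose coordinates X = (0, 0), S = (1, 0), V = (0, 1), Q = (3, 2).
1. K lies on line SX with SK:KX = -5:2 ⇒ K = (-2/3, 0)
2. B lies on line QK with QB:BK = -3:2 ⇒ B = (-8, -4)
3. L is the midpoint of BX ⇒ L = (-4, -2)
2·[LVQ] = -5, 2·[LVX] = -4
[LVQ]:[LVX] = -5:-4 = 5/4

[LVQ]:[LVX] = 5/4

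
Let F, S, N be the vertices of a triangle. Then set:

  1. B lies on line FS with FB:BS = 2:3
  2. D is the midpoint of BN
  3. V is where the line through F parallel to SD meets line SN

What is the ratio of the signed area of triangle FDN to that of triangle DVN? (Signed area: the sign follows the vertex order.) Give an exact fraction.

[FDN]:[DVN] = 1/4

Assign F = (0, 0), S = (1, 0), N = (0, 1) — the answer is frame-independent, so this choice is without loss of generality.
1. B lies on line FS with FB:BS = 2:3 ⇒ B = (2/5, 0)
2. D is the midpoint of BN ⇒ D = (1/5, 1/2)
3. V is where the line through F parallel to SD meets line SN ⇒ V = (8/3, -5/3)
2·[FDN] = 1/5, 2·[DVN] = 4/5
[FDN]:[DVN] = 1/5:4/5 = 1/4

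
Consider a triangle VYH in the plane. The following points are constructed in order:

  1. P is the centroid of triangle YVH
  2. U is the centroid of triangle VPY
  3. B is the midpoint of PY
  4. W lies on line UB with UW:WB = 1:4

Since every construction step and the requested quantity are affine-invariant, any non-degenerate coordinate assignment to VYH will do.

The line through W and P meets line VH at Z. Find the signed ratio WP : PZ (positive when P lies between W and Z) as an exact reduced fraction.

WP:PZ = 7/15

Choose coordinates V = (0, 0), Y = (1, 0), H = (0, 1).
1. P is the centroid of triangle YVH ⇒ P = (1/3, 1/3)
2. U is the centroid of triangle VPY ⇒ U = (4/9, 1/9)
3. B is the midpoint of PY ⇒ B = (2/3, 1/6)
4. W lies on line UB with UW:WB = 1:4 ⇒ W = (22/45, 11/90)
line WP meets VH at Z = (0, 11/14)
P = W + t·(Z−W) with t = 7/22, so WP:PZ = 7/22:15/22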